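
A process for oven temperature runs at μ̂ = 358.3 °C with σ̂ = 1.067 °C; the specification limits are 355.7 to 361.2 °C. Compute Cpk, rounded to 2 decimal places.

0.81

Cpu = (USL − μ̂) / (3σ̂) = (361.2 − 358.3) / (3 × 1.067) = 0.9060; Cpl = (μ̂ − LSL) / (3σ̂) = (358.3 − 355.7) / (3 × 1.067) = 0.8122; Cpk = min(Cpu, Cpl) = 0.8122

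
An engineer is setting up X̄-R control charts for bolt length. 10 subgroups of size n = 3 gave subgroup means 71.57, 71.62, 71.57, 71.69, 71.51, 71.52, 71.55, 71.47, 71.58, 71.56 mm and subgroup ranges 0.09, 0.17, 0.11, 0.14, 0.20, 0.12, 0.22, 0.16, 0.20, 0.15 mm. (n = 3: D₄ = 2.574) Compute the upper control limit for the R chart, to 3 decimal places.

R̄ = (0.09 + 0.17 + 0.11 + 0.14 + 0.20 + 0.12 + 0.22 + 0.16 + 0.20 + 0.15) / 10 = 1.5600 / 10 = 0.1560
UCL_R = D₄·R̄ = 2.574 × 0.1560 = 0.4015

0.402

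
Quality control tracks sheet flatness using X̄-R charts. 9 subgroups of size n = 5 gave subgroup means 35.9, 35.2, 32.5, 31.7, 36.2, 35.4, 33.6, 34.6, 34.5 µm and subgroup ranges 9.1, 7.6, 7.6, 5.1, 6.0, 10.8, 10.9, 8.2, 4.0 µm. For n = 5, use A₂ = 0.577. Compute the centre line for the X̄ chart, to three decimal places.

34.400

X̄̄ = (35.9 + 35.2 + 32.5 + 31.7 + 36.2 + 35.4 + 33.6 + 34.6 + 34.5) / 9 = 309.6000 / 9 = 34.4000
CL = X̄̄ = 34.4000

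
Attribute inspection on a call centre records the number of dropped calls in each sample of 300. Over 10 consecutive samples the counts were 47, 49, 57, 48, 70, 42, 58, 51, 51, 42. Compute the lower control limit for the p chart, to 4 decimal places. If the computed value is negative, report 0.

p̄ = Σdᵢ / (k·n) = 515 / (10 × 300) = 0.17167
LCL = p̄ − 3·√(p̄(1−p̄)/n) = 0.17167 − 3 × 0.02177 = 0.10635

0.1064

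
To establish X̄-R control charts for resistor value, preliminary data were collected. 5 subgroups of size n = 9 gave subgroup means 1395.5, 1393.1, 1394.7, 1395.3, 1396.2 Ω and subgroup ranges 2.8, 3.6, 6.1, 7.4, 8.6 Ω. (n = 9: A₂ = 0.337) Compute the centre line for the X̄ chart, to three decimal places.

1394.960

X̄̄ = (1395.5 + 1393.1 + 1394.7 + 1395.3 + 1396.2) / 5 = 6974.8000 / 5 = 1394.9600
CL = X̄̄ = 1394.9600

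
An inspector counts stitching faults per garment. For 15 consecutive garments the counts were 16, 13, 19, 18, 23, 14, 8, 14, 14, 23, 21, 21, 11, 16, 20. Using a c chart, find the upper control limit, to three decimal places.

c̄ = (16 + 13 + 19 + 18 + 23 + 14 + 8 + 14 + 14 + 23 + 21 + 21 + 11 + 16 + 20) / 15 = 251 / 15 = 16.7333
UCL = c̄ + 3√c̄ = 16.7333 + 3 × √16.7333 = 16.7333 + 3 × 4.0906 = 29.0053

29.005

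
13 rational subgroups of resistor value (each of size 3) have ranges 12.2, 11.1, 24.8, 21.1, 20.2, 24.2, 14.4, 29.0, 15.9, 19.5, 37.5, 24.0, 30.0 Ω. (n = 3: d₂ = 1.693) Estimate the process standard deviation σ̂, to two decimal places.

12.90

R̄ = (12.2 + 11.1 + 24.8 + 21.1 + 20.2 + 24.2 + 14.4 + 29.0 + 15.9 + 19.5 + 37.5 + 24.0 + 30.0) / 13 = 21.8385
σ̂ = R̄ / d₂ = 21.8385 / 1.693 = 12.8993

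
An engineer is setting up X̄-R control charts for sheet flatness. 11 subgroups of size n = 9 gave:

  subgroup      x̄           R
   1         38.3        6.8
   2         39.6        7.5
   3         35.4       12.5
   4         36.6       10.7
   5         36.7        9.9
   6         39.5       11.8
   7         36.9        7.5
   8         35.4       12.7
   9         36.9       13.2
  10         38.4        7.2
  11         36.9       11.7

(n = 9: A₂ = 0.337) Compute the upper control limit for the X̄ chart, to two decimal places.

X̄̄ = (38.3 + 39.6 + 35.4 + 36.6 + 36.7 + 39.5 + 36.9 + 35.4 + 36.9 + 38.4 + 36.9) / 11 = 410.6000 / 11 = 37.3273
R̄ = (6.8 + 7.5 + 12.5 + 10.7 + 9.9 + 11.8 + 7.5 + 12.7 + 13.2 + 7.2 + 11.7) / 11 = 111.5000 / 11 = 10.1364
UCL = X̄̄ + A₂·R̄ = 37.3273 + 0.337 × 10.1364 = 40.7432

40.74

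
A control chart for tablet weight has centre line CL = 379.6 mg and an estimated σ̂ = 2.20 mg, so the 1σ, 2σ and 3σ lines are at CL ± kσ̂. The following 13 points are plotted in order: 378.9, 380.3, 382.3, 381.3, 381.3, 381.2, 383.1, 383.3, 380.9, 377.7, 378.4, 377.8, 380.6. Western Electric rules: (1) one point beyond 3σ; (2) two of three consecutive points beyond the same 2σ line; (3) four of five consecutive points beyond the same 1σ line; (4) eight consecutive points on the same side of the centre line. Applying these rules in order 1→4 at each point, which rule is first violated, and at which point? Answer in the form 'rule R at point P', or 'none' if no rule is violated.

rule 4 at point 9

Zone of each point (C = within 1σ̂, B = 1σ̂–2σ̂, A = 2σ̂–3σ̂, * = beyond 3σ̂; sign = side of CL): 1:-C, 2:+C, 3:+B, 4:+C, 5:+C, 6:+C, 7:+B, 8:+B, 9:+C, 10:-C, 11:-C, 12:-C, 13:+C
Rule 4 (eight consecutive points on the same side of the centre line) is satisfied at point 9.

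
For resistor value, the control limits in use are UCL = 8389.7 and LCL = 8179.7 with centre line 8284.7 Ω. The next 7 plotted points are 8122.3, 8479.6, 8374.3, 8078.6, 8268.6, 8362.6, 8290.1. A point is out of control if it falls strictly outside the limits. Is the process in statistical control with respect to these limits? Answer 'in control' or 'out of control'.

out of control

Compare each point to [8179.7, 8389.7]: sample 1 = 8122.3 < LCL; sample 2 = 8479.6 > UCL; sample 4 = 8078.6 < LCL.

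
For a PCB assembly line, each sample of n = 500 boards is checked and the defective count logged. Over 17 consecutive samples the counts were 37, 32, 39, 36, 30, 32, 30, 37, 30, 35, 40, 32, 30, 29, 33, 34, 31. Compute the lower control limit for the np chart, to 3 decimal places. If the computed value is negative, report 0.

p̄ = Σdᵢ / (k·n) = 567 / (17 × 500) = 0.06671
LCL = np̄ − 3·√(np̄(1−p̄)) = 33.3529 − 3 × 5.5793 = 16.6152

16.615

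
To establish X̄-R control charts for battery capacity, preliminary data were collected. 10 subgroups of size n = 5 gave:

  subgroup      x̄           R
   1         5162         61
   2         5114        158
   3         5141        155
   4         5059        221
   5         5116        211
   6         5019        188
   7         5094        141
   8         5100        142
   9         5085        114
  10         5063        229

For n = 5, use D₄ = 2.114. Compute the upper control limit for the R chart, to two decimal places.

342.47

R̄ = (61 + 158 + 155 + 221 + 211 + 188 + 141 + 142 + 114 + 229) / 10 = 1620.0000 / 10 = 162.0000
UCL_R = D₄·R̄ = 2.114 × 162.0000 = 342.4680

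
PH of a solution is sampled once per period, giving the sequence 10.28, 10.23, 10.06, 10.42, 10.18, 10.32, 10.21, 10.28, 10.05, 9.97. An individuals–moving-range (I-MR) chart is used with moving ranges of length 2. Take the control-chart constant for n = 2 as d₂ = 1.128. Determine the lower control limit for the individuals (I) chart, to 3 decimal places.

X̄ = (10.28 + 10.23 + 10.06 + 10.42 + 10.18 + 10.32 + 10.21 + 10.28 + 10.05 + 9.97) / 10 = 10.2000
Moving ranges: 0.05, 0.17, 0.36, 0.24, 0.14, 0.11, 0.07, 0.23, 0.08; M̄R̄ = 1.4500 / 9 = 0.1611
LCL = X̄ − 3·M̄R̄/d₂ = 10.2000 − 3 × 0.1611 / 1.128 = 9.7715

9.772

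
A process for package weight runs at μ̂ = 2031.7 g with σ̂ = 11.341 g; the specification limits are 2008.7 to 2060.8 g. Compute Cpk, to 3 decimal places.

0.676

Cpu = (USL − μ̂) / (3σ̂) = (2060.8 − 2031.7) / (3 × 11.341) = 0.8553; Cpl = (μ̂ − LSL) / (3σ̂) = (2031.7 − 2008.7) / (3 × 11.341) = 0.6760; Cpk = min(Cpu, Cpl) = 0.6760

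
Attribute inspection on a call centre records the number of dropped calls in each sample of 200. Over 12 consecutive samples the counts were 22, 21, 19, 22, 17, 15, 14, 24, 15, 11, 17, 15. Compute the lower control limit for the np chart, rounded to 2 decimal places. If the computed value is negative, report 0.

p̄ = Σdᵢ / (k·n) = 212 / (12 × 200) = 0.08833
LCL = np̄ − 3·√(np̄(1−p̄)) = 17.6667 − 3 × 4.0132 = 5.6269

5.63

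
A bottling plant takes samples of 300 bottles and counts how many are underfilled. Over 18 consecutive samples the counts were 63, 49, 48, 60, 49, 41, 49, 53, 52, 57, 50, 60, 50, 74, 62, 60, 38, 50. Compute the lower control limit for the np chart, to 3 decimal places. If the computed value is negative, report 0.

p̄ = Σdᵢ / (k·n) = 965 / (18 × 300) = 0.17870
LCL = np̄ − 3·√(np̄(1−p̄)) = 53.6111 − 3 × 6.6356 = 33.7044

33.704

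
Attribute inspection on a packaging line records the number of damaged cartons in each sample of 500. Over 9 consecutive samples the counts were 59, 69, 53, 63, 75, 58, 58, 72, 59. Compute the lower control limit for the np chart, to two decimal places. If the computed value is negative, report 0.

p̄ = Σdᵢ / (k·n) = 566 / (9 × 500) = 0.12578
LCL = np̄ − 3·√(np̄(1−p̄)) = 62.8889 − 3 × 7.4148 = 40.6446

40.64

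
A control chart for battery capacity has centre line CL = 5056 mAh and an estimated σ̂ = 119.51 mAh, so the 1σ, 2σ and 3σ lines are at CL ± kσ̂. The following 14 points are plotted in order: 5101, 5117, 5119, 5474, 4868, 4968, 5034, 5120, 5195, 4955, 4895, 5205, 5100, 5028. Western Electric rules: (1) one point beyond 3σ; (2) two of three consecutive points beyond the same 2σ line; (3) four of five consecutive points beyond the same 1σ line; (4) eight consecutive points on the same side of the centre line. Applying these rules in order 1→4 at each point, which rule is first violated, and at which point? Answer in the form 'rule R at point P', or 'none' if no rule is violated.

rule 1 at point 4

Zone of each point (C = within 1σ̂, B = 1σ̂–2σ̂, A = 2σ̂–3σ̂, * = beyond 3σ̂; sign = side of CL): 1:+C, 2:+C, 3:+C, 4:+*, 5:-B, 6:-C, 7:-C, 8:+C, 9:+B, 10:-C, 11:-B, 12:+B, 13:+C, 14:-C
Rule 1 (one point beyond the 3σ limits) is satisfied at point 4.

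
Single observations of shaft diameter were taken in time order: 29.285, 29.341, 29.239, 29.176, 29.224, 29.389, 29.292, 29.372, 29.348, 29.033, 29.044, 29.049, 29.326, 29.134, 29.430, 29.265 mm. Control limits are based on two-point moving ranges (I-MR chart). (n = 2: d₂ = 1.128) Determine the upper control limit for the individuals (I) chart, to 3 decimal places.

29.583

X̄ = (29.285 + 29.341 + 29.239 + 29.176 + 29.224 + 29.389 + 29.292 + 29.372 + 29.348 + 29.033 + 29.044 + 29.049 + 29.326 + 29.134 + 29.430 + 29.265) / 16 = 29.2467
Moving ranges: 0.056, 0.102, 0.063, 0.048, 0.165, 0.097, 0.080, 0.024, 0.315, 0.011, 0.005, 0.277, 0.192, 0.296, 0.165; M̄R̄ = 1.8960 / 15 = 0.1264
UCL = X̄ + 3·M̄R̄/d₂ = 29.2467 + 3 × 0.1264 / 1.128 = 29.5829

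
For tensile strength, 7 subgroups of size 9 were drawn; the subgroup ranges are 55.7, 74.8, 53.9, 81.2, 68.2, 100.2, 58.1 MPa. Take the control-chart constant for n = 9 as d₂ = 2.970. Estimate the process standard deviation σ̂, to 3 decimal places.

R̄ = (55.7 + 74.8 + 53.9 + 81.2 + 68.2 + 100.2 + 58.1) / 7 = 70.3000
σ̂ = R̄ / d₂ = 70.3000 / 2.970 = 23.6700

23.670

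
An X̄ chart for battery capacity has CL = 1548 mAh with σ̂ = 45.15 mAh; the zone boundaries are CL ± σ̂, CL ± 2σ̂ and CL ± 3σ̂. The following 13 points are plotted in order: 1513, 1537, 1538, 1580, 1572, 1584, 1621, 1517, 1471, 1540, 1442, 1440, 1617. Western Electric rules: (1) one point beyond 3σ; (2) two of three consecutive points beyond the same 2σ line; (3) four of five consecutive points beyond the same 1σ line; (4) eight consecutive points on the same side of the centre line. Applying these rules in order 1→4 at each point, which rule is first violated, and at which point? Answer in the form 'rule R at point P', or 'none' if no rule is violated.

rule 2 at point 12

Zone of each point (C = within 1σ̂, B = 1σ̂–2σ̂, A = 2σ̂–3σ̂, * = beyond 3σ̂; sign = side of CL): 1:-C, 2:-C, 3:-C, 4:+C, 5:+C, 6:+C, 7:+B, 8:-C, 9:-B, 10:-C, 11:-A, 12:-A, 13:+B
Rule 2 (two of three consecutive points beyond the same 2σ limit) is satisfied at point 12.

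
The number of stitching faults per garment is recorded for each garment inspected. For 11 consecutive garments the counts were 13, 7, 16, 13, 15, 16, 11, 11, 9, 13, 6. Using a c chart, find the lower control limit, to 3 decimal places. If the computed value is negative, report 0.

c̄ = (13 + 7 + 16 + 13 + 15 + 16 + 11 + 11 + 9 + 13 + 6) / 11 = 130 / 11 = 11.8182
LCL = c̄ − 3√c̄ = 11.8182 − 3 × 3.4378 = 1.5049

1.505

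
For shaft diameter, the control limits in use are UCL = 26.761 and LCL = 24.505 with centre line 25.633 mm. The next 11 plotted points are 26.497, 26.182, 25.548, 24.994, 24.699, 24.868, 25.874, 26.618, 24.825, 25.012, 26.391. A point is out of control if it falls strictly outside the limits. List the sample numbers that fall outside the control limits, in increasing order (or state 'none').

All 11 points lie within [24.505, 26.761].

none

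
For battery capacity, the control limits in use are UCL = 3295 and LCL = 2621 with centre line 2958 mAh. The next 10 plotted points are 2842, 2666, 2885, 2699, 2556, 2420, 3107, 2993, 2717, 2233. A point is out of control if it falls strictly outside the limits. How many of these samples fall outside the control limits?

Compare each point to [2621, 3295]: sample 5 = 2556 < LCL; sample 6 = 2420 < LCL; sample 10 = 2233 < LCL.

3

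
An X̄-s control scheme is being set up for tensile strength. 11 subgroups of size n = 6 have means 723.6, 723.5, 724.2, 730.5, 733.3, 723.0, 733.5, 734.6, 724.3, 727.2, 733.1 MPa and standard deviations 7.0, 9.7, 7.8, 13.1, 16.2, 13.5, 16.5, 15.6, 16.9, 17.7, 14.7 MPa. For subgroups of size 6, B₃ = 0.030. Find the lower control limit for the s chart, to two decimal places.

0.41

s̄ = (7.0 + 9.7 + 7.8 + 13.1 + 16.2 + 13.5 + 16.5 + 15.6 + 16.9 + 17.7 + 14.7) / 11 = 13.5182
LCL_s = B₃·s̄ = 0.030 × 13.5182 = 0.4055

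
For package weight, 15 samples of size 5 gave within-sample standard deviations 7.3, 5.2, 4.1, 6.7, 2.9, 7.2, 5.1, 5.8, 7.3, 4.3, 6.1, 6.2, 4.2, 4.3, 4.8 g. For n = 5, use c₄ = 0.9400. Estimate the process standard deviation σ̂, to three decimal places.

s̄ = (7.3 + 5.2 + 4.1 + 6.7 + 2.9 + 7.2 + 5.1 + 5.8 + 7.3 + 4.3 + 6.1 + 6.2 + 4.2 + 4.3 + 4.8) / 15 = 5.4333
σ̂ = s̄ / c₄ = 5.4333 / 0.9400 = 5.7801

5.780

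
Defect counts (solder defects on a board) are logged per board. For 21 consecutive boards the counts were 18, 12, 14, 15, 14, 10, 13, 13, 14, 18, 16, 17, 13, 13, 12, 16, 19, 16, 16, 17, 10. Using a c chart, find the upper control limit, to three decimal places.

c̄ = (18 + 12 + 14 + 15 + 14 + 10 + 13 + 13 + 14 + 18 + 16 + 17 + 13 + 13 + 12 + 16 + 19 + 16 + 16 + 17 + 10) / 21 = 306 / 21 = 14.5714
UCL = c̄ + 3√c̄ = 14.5714 + 3 × √14.5714 = 14.5714 + 3 × 3.8173 = 26.0232

26.023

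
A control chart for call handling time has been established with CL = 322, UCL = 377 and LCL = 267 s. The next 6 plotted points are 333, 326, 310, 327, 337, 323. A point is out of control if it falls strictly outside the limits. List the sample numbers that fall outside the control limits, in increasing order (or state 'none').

All 6 points lie within [267, 377].

none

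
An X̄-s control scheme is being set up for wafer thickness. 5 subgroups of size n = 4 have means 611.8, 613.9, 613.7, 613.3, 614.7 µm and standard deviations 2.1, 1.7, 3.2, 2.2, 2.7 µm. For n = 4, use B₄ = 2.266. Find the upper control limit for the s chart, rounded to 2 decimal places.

5.39

s̄ = (2.1 + 1.7 + 3.2 + 2.2 + 2.7) / 5 = 2.3800
UCL_s = B₄·s̄ = 2.266 × 2.3800 = 5.3931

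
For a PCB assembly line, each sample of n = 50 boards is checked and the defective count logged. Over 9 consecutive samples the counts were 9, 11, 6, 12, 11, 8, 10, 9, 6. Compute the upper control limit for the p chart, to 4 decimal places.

p̄ = Σdᵢ / (k·n) = 82 / (9 × 50) = 0.18222
UCL = p̄ + 3·√(p̄(1−p̄)/n) = 0.18222 + 3 × √(0.18222×0.81778/50) = 0.18222 + 3 × 0.05459 = 0.34600

0.3460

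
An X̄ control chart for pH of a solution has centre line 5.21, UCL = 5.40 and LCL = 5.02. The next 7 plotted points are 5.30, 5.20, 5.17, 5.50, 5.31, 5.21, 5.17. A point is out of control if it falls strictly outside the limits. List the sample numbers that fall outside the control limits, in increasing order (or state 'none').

4

Compare each point to [5.02, 5.40]: sample 4 = 5.50 > UCL.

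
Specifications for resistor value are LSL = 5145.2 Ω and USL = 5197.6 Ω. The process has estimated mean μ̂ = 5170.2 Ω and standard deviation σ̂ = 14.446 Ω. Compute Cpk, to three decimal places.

0.577

Cpu = (USL − μ̂) / (3σ̂) = (5197.6 − 5170.2) / (3 × 14.446) = 0.6322; Cpl = (μ̂ − LSL) / (3σ̂) = (5170.2 − 5145.2) / (3 × 14.446) = 0.5769; Cpk = min(Cpu, Cpl) = 0.5769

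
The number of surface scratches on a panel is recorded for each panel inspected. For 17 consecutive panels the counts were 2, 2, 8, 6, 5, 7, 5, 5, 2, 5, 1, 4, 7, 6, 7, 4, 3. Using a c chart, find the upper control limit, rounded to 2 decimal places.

c̄ = (2 + 2 + 8 + 6 + 5 + 7 + 5 + 5 + 2 + 5 + 1 + 4 + 7 + 6 + 7 + 4 + 3) / 17 = 79 / 17 = 4.6471
UCL = c̄ + 3√c̄ = 4.6471 + 3 × √4.6471 = 4.6471 + 3 × 2.1557 = 11.1142

11.11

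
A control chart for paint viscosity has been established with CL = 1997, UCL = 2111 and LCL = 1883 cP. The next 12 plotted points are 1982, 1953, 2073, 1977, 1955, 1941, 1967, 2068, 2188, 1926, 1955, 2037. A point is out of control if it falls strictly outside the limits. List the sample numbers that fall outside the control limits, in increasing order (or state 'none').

Compare each point to [1883, 2111]: sample 9 = 2188 > UCL.

9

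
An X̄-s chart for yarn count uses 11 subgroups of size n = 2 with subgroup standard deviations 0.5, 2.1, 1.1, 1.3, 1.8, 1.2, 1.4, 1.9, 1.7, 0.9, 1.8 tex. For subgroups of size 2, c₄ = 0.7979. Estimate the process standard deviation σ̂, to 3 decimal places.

s̄ = (0.5 + 2.1 + 1.1 + 1.3 + 1.8 + 1.2 + 1.4 + 1.9 + 1.7 + 0.9 + 1.8) / 11 = 1.4273
σ̂ = s̄ / c₄ = 1.4273 / 0.7979 = 1.7888

1.789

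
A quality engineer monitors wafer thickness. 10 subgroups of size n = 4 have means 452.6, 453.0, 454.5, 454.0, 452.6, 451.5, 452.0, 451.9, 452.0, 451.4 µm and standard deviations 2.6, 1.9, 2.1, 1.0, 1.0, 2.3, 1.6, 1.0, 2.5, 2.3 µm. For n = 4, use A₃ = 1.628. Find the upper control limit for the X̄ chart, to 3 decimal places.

455.529

X̄̄ = (452.6 + 453.0 + 454.5 + 454.0 + 452.6 + 451.5 + 452.0 + 451.9 + 452.0 + 451.4) / 10 = 452.5500
s̄ = (2.6 + 1.9 + 2.1 + 1.0 + 1.0 + 2.3 + 1.6 + 1.0 + 2.5 + 2.3) / 10 = 1.8300
UCL = X̄̄ + A₃·s̄ = 452.5500 + 1.628 × 1.8300 = 455.5292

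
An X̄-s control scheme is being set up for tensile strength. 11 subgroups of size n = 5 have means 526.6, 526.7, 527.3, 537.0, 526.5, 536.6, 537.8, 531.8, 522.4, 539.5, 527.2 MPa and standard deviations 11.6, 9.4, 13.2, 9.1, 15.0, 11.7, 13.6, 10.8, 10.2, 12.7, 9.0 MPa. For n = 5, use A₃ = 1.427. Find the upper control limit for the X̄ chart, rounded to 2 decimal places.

547.24

X̄̄ = (526.6 + 526.7 + 527.3 + 537.0 + 526.5 + 536.6 + 537.8 + 531.8 + 522.4 + 539.5 + 527.2) / 11 = 530.8545
s̄ = (11.6 + 9.4 + 13.2 + 9.1 + 15.0 + 11.7 + 13.6 + 10.8 + 10.2 + 12.7 + 9.0) / 11 = 11.4818
UCL = X̄̄ + A₃·s̄ = 530.8545 + 1.427 × 11.4818 = 547.2391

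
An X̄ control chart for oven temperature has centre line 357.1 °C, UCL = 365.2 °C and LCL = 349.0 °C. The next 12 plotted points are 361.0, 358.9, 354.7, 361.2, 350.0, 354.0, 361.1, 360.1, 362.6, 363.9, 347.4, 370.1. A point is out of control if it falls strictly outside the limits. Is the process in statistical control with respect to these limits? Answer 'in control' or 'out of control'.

out of control

Compare each point to [349.0, 365.2]: sample 11 = 347.4 < LCL; sample 12 = 370.1 > UCL.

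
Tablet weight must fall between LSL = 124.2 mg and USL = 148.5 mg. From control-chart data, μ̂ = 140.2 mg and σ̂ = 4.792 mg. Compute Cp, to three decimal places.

Cp = (USL − LSL) / (6σ̂) = (148.5 − 124.2) / (6 × 4.792) = 24.3000 / 28.7520 = 0.8452

0.845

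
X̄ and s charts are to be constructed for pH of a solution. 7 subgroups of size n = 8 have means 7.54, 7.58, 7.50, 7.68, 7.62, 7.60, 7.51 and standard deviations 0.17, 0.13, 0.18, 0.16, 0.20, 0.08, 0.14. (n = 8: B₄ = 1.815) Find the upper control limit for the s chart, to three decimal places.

s̄ = (0.17 + 0.13 + 0.18 + 0.16 + 0.20 + 0.08 + 0.14) / 7 = 0.1514
UCL_s = B₄·s̄ = 1.815 × 0.1514 = 0.2748

0.275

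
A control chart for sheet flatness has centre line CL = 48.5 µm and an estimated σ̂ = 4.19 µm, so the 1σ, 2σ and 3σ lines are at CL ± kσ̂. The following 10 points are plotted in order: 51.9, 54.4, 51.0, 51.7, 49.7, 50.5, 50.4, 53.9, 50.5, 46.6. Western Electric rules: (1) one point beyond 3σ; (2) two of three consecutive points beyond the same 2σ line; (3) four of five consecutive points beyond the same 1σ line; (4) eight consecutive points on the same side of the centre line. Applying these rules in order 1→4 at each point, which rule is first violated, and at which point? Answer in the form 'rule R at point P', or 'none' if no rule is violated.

Zone of each point (C = within 1σ̂, B = 1σ̂–2σ̂, A = 2σ̂–3σ̂, * = beyond 3σ̂; sign = side of CL): 1:+C, 2:+B, 3:+C, 4:+C, 5:+C, 6:+C, 7:+C, 8:+B, 9:+C, 10:-C
Rule 4 (eight consecutive points on the same side of the centre line) is satisfied at point 8.

rule 4 at point 8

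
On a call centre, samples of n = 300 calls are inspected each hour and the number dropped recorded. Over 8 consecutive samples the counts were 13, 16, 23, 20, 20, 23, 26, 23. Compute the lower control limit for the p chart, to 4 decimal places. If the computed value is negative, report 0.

p̄ = Σdᵢ / (k·n) = 164 / (8 × 300) = 0.06833
LCL = p̄ − 3·√(p̄(1−p̄)/n) = 0.06833 − 3 × 0.01457 = 0.02463

0.0246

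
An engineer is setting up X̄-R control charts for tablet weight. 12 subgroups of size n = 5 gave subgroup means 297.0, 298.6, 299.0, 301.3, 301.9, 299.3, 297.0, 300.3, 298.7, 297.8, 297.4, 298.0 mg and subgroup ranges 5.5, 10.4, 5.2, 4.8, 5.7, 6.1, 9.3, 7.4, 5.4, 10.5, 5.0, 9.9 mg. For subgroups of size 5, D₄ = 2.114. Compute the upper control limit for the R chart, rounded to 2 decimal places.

R̄ = (5.5 + 10.4 + 5.2 + 4.8 + 5.7 + 6.1 + 9.3 + 7.4 + 5.4 + 10.5 + 5.0 + 9.9) / 12 = 85.2000 / 12 = 7.1000
UCL_R = D₄·R̄ = 2.114 × 7.1000 = 15.0094

15.01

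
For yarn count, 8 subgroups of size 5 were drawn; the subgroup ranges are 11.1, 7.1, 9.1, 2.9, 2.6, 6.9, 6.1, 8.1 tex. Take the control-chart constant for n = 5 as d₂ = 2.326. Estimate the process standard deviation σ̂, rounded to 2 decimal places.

R̄ = (11.1 + 7.1 + 9.1 + 2.9 + 2.6 + 6.9 + 6.1 + 8.1) / 8 = 6.7375
σ̂ = R̄ / d₂ = 6.7375 / 2.326 = 2.8966

2.90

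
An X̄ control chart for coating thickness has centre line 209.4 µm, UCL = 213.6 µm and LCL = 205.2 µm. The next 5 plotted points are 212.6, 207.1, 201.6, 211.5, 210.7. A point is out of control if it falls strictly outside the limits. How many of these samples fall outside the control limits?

1

Compare each point to [205.2, 213.6]: sample 3 = 201.6 < LCL.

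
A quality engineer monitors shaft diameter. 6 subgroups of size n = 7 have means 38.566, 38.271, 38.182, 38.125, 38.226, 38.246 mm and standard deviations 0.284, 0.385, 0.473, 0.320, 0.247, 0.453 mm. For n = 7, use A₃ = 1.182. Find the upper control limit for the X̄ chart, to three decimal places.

X̄̄ = (38.566 + 38.271 + 38.182 + 38.125 + 38.226 + 38.246) / 6 = 38.2693
s̄ = (0.284 + 0.385 + 0.473 + 0.320 + 0.247 + 0.453) / 6 = 0.3603
UCL = X̄̄ + A₃·s̄ = 38.2693 + 1.182 × 0.3603 = 38.6952

38.695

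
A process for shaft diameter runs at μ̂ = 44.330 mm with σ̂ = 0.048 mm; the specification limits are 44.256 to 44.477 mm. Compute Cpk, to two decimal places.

0.51

Cpu = (USL − μ̂) / (3σ̂) = (44.477 − 44.330) / (3 × 0.048) = 1.0208; Cpl = (μ̂ − LSL) / (3σ̂) = (44.330 − 44.256) / (3 × 0.048) = 0.5139; Cpk = min(Cpu, Cpl) = 0.5139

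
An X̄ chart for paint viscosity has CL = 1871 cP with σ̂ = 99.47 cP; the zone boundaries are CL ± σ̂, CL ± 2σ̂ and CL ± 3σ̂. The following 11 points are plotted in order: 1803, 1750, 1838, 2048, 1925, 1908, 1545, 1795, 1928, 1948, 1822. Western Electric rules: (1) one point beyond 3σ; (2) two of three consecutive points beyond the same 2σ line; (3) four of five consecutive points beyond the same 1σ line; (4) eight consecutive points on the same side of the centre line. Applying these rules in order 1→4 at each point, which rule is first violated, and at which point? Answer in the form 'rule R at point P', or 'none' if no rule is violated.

Zone of each point (C = within 1σ̂, B = 1σ̂–2σ̂, A = 2σ̂–3σ̂, * = beyond 3σ̂; sign = side of CL): 1:-C, 2:-B, 3:-C, 4:+B, 5:+C, 6:+C, 7:-*, 8:-C, 9:+C, 10:+C, 11:-C
Rule 1 (one point beyond the 3σ limits) is satisfied at point 7.

rule 1 at point 7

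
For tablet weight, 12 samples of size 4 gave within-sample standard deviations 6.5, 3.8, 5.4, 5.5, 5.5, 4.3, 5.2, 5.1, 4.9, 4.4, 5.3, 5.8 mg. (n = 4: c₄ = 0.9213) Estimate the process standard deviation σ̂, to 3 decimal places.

s̄ = (6.5 + 3.8 + 5.4 + 5.5 + 5.5 + 4.3 + 5.2 + 5.1 + 4.9 + 4.4 + 5.3 + 5.8) / 12 = 5.1417
σ̂ = s̄ / c₄ = 5.1417 / 0.9213 = 5.5809

5.581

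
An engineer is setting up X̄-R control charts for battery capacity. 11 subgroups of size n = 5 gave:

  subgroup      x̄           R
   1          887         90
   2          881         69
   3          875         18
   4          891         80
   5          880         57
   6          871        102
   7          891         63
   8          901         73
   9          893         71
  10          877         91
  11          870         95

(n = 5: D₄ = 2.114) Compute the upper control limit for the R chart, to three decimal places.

R̄ = (90 + 69 + 18 + 80 + 57 + 102 + 63 + 73 + 71 + 91 + 95) / 11 = 809.0000 / 11 = 73.5455
UCL_R = D₄·R̄ = 2.114 × 73.5455 = 155.4751

155.475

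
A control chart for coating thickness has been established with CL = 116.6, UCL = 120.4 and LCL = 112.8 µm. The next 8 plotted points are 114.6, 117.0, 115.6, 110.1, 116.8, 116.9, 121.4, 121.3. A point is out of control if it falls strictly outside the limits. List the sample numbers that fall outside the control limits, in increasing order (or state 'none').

4, 7, 8

Compare each point to [112.8, 120.4]: sample 4 = 110.1 < LCL; sample 7 = 121.4 > UCL; sample 8 = 121.3 > UCL.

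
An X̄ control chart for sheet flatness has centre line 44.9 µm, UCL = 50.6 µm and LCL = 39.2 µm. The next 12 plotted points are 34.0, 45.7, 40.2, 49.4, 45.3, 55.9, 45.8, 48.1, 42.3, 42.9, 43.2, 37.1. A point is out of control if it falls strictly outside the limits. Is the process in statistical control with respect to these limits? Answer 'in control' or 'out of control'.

Compare each point to [39.2, 50.6]: sample 1 = 34.0 < LCL; sample 6 = 55.9 > UCL; sample 12 = 37.1 < LCL.

out of control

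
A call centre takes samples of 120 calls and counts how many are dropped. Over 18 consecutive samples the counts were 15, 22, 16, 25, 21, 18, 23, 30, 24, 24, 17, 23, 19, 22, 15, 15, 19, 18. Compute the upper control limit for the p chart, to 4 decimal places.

p̄ = Σdᵢ / (k·n) = 366 / (18 × 120) = 0.16944
UCL = p̄ + 3·√(p̄(1−p̄)/n) = 0.16944 + 3 × √(0.16944×0.83056/120) = 0.16944 + 3 × 0.03425 = 0.27218

0.2722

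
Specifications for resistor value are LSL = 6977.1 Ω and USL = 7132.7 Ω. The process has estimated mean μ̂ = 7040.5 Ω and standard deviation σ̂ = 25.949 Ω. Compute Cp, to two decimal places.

Cp = (USL − LSL) / (6σ̂) = (7132.7 − 6977.1) / (6 × 25.949) = 155.6000 / 155.6940 = 0.9994

1.00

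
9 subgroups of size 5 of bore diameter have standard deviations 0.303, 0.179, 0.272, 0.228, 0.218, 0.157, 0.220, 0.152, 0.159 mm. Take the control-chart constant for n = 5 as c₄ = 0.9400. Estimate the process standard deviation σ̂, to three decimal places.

s̄ = (0.303 + 0.179 + 0.272 + 0.228 + 0.218 + 0.157 + 0.220 + 0.152 + 0.159) / 9 = 0.2098
σ̂ = s̄ / c₄ = 0.2098 / 0.9400 = 0.2232

0.223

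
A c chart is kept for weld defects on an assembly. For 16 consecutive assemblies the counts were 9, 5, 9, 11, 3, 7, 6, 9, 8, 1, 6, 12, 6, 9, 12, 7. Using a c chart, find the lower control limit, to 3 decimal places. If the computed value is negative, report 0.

c̄ = (9 + 5 + 9 + 11 + 3 + 7 + 6 + 9 + 8 + 1 + 6 + 12 + 6 + 9 + 12 + 7) / 16 = 120 / 16 = 7.5000
LCL = c̄ − 3√c̄ = 7.5000 − 3 × 2.7386 = -0.7158 → 0 (cannot be negative)

0.000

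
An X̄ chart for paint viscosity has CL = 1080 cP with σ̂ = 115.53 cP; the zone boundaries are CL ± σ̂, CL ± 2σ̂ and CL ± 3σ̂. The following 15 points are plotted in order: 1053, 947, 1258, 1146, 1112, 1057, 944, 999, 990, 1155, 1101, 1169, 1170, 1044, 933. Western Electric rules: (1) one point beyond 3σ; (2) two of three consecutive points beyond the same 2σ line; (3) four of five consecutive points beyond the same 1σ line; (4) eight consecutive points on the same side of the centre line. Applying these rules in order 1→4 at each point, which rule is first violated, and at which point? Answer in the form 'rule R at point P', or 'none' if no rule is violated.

none

Zone of each point (C = within 1σ̂, B = 1σ̂–2σ̂, A = 2σ̂–3σ̂, * = beyond 3σ̂; sign = side of CL): 1:-C, 2:-B, 3:+B, 4:+C, 5:+C, 6:-C, 7:-B, 8:-C, 9:-C, 10:+C, 11:+C, 12:+C, 13:+C, 14:-C, 15:-B
No rule fires across all 15 points.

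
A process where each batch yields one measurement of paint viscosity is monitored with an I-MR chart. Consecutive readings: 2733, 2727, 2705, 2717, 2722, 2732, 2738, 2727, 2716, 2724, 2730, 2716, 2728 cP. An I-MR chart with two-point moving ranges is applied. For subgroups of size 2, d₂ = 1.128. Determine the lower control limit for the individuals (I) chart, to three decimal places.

2696.970

X̄ = (2733 + 2727 + 2705 + 2717 + 2722 + 2732 + 2738 + 2727 + 2716 + 2724 + 2730 + 2716 + 2728) / 13 = 2724.2308
Moving ranges: 6, 22, 12, 5, 10, 6, 11, 11, 8, 6, 14, 12; M̄R̄ = 123.0000 / 12 = 10.2500
LCL = X̄ − 3·M̄R̄/d₂ = 2724.2308 − 3 × 10.2500 / 1.128 = 2696.9701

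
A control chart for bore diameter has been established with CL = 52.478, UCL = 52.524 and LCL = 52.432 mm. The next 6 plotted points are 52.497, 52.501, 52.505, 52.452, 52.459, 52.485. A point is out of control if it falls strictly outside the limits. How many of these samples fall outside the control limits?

All 6 points lie within [52.432, 52.524].

0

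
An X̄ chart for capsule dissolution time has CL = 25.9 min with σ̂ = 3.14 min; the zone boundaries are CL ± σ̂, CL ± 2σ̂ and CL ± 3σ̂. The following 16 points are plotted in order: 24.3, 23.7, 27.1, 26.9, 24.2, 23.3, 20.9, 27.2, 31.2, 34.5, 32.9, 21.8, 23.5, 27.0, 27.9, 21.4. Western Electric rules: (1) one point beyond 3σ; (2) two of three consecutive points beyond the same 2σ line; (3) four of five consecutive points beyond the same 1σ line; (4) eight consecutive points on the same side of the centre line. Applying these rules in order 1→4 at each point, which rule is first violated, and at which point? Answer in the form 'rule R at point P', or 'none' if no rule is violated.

rule 2 at point 11

Zone of each point (C = within 1σ̂, B = 1σ̂–2σ̂, A = 2σ̂–3σ̂, * = beyond 3σ̂; sign = side of CL): 1:-C, 2:-C, 3:+C, 4:+C, 5:-C, 6:-C, 7:-B, 8:+C, 9:+B, 10:+A, 11:+A, 12:-B, 13:-C, 14:+C, 15:+C, 16:-B
Rule 2 (two of three consecutive points beyond the same 2σ limit) is satisfied at point 11.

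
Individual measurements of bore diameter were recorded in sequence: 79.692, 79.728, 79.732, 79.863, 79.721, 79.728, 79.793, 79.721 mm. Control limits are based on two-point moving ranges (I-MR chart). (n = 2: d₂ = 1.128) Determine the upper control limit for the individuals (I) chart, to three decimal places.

X̄ = (79.692 + 79.728 + 79.732 + 79.863 + 79.721 + 79.728 + 79.793 + 79.721) / 8 = 79.7472
Moving ranges: 0.036, 0.004, 0.131, 0.142, 0.007, 0.065, 0.072; M̄R̄ = 0.4570 / 7 = 0.0653
UCL = X̄ + 3·M̄R̄/d₂ = 79.7472 + 3 × 0.0653 / 1.128 = 79.9209

79.921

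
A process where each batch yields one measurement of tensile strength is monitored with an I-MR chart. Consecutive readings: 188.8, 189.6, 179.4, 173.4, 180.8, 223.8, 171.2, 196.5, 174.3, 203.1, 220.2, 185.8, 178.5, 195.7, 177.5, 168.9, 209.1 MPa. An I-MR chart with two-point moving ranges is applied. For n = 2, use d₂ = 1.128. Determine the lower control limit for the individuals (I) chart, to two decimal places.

X̄ = (188.8 + 189.6 + 179.4 + 173.4 + 180.8 + 223.8 + 171.2 + 196.5 + 174.3 + 203.1 + 220.2 + 185.8 + 178.5 + 195.7 + 177.5 + 168.9 + 209.1) / 17 = 189.2118
Moving ranges: 0.8, 10.2, 6.0, 7.4, 43.0, 52.6, 25.3, 22.2, 28.8, 17.1, 34.4, 7.3, 17.2, 18.2, 8.6, 40.2; M̄R̄ = 339.3000 / 16 = 21.2063
LCL = X̄ − 3·M̄R̄/d₂ = 189.2118 − 3 × 21.2063 / 1.128 = 132.8122

132.81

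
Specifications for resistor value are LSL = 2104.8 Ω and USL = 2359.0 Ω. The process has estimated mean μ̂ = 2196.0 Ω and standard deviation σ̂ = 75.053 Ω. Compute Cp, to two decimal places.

Cp = (USL − LSL) / (6σ̂) = (2359.0 − 2104.8) / (6 × 75.053) = 254.2000 / 450.3180 = 0.5645

0.56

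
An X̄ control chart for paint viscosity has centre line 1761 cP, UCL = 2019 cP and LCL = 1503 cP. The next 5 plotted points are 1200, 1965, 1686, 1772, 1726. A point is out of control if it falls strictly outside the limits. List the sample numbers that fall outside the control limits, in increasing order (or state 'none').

1

Compare each point to [1503, 2019]: sample 1 = 1200 < LCL.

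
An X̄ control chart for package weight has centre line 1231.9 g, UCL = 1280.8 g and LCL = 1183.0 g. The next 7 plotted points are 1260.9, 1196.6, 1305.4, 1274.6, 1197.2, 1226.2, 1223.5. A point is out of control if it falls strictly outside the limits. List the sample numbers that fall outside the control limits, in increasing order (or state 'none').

Compare each point to [1183.0, 1280.8]: sample 3 = 1305.4 > UCL.

3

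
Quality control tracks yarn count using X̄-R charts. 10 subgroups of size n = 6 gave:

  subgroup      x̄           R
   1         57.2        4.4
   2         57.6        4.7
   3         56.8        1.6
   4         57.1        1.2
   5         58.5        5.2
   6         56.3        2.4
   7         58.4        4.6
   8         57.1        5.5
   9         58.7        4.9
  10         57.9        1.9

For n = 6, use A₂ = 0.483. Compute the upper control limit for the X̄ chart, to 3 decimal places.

59.318

X̄̄ = (57.2 + 57.6 + 56.8 + 57.1 + 58.5 + 56.3 + 58.4 + 57.1 + 58.7 + 57.9) / 10 = 575.6000 / 10 = 57.5600
R̄ = (4.4 + 4.7 + 1.6 + 1.2 + 5.2 + 2.4 + 4.6 + 5.5 + 4.9 + 1.9) / 10 = 36.4000 / 10 = 3.6400
UCL = X̄̄ + A₂·R̄ = 57.5600 + 0.483 × 3.6400 = 59.3181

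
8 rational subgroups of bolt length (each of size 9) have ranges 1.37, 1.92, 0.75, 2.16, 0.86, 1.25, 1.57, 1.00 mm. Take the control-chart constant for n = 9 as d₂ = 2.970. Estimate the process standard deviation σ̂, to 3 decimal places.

R̄ = (1.37 + 1.92 + 0.75 + 2.16 + 0.86 + 1.25 + 1.57 + 1.00) / 8 = 1.3600
σ̂ = R̄ / d₂ = 1.3600 / 2.970 = 0.4579

0.458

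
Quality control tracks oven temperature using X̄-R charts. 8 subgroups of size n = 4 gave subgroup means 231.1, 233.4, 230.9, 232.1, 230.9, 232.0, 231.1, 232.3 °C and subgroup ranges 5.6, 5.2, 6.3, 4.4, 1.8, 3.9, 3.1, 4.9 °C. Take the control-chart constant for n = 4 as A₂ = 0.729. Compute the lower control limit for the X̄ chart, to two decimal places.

228.52

X̄̄ = (231.1 + 233.4 + 230.9 + 232.1 + 230.9 + 232.0 + 231.1 + 232.3) / 8 = 1853.8000 / 8 = 231.7250
R̄ = (5.6 + 5.2 + 6.3 + 4.4 + 1.8 + 3.9 + 3.1 + 4.9) / 8 = 35.2000 / 8 = 4.4000
LCL = X̄̄ − A₂·R̄ = 231.7250 − 0.729 × 4.4000 = 228.5174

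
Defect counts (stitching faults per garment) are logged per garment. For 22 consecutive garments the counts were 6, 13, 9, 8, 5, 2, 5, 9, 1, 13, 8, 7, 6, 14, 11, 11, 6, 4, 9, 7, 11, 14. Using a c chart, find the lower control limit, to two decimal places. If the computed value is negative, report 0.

c̄ = (6 + 13 + 9 + 8 + 5 + 2 + 5 + 9 + 1 + 13 + 8 + 7 + 6 + 14 + 11 + 11 + 6 + 4 + 9 + 7 + 11 + 14) / 22 = 179 / 22 = 8.1364
LCL = c̄ − 3√c̄ = 8.1364 − 3 × 2.8524 = -0.4209 → 0 (cannot be negative)

0.00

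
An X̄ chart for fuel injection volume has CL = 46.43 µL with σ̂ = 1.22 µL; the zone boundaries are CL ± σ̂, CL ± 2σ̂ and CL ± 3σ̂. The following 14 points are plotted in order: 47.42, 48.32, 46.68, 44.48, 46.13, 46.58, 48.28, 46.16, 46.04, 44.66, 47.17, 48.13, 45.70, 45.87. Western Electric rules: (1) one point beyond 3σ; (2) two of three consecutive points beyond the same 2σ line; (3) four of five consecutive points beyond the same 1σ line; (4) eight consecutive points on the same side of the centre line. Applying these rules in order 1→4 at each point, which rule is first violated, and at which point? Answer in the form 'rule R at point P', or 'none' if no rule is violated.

none

Zone of each point (C = within 1σ̂, B = 1σ̂–2σ̂, A = 2σ̂–3σ̂, * = beyond 3σ̂; sign = side of CL): 1:+C, 2:+B, 3:+C, 4:-B, 5:-C, 6:+C, 7:+B, 8:-C, 9:-C, 10:-B, 11:+C, 12:+B, 13:-C, 14:-C
No rule fires across all 14 points.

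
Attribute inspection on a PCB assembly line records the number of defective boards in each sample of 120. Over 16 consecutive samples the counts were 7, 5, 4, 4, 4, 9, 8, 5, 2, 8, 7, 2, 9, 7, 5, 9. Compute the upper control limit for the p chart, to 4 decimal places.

0.1089

p̄ = Σdᵢ / (k·n) = 95 / (16 × 120) = 0.04948
UCL = p̄ + 3·√(p̄(1−p̄)/n) = 0.04948 + 3 × √(0.04948×0.95052/120) = 0.04948 + 3 × 0.01980 = 0.10887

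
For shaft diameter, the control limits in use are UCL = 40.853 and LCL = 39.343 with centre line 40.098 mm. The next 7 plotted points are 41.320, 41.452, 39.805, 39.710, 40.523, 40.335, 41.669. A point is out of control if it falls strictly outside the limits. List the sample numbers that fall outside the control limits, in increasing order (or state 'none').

Compare each point to [39.343, 40.853]: sample 1 = 41.320 > UCL; sample 2 = 41.452 > UCL; sample 7 = 41.669 > UCL.

1, 2, 7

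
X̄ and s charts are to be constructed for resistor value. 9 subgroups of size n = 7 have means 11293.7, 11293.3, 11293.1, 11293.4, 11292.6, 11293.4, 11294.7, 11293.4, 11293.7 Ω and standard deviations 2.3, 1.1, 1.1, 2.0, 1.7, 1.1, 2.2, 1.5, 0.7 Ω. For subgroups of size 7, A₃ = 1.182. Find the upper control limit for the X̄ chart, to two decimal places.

X̄̄ = (11293.7 + 11293.3 + 11293.1 + 11293.4 + 11292.6 + 11293.4 + 11294.7 + 11293.4 + 11293.7) / 9 = 11293.4778
s̄ = (2.3 + 1.1 + 1.1 + 2.0 + 1.7 + 1.1 + 2.2 + 1.5 + 0.7) / 9 = 1.5222
UCL = X̄̄ + A₃·s̄ = 11293.4778 + 1.182 × 1.5222 = 11295.2770

11295.28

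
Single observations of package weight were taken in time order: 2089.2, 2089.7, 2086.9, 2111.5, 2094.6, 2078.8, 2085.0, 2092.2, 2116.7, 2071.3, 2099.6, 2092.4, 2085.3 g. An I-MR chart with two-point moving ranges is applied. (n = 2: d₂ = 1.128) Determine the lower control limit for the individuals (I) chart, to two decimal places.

2050.45

X̄ = (2089.2 + 2089.7 + 2086.9 + 2111.5 + 2094.6 + 2078.8 + 2085.0 + 2092.2 + 2116.7 + 2071.3 + 2099.6 + 2092.4 + 2085.3) / 13 = 2091.7846
Moving ranges: 0.5, 2.8, 24.6, 16.9, 15.8, 6.2, 7.2, 24.5, 45.4, 28.3, 7.2, 7.1; M̄R̄ = 186.5000 / 12 = 15.5417
LCL = X̄ − 3·M̄R̄/d₂ = 2091.7846 − 3 × 15.5417 / 1.128 = 2050.4504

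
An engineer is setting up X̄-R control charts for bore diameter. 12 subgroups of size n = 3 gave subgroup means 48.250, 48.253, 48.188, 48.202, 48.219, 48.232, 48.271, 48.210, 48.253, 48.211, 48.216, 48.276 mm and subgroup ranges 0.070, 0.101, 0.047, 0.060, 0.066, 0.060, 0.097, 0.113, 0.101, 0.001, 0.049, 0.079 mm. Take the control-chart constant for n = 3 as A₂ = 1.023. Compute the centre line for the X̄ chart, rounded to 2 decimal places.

X̄̄ = (48.250 + 48.253 + 48.188 + 48.202 + 48.219 + 48.232 + 48.271 + 48.210 + 48.253 + 48.211 + 48.216 + 48.276) / 12 = 578.7810 / 12 = 48.2317
CL = X̄̄ = 48.2317

48.23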